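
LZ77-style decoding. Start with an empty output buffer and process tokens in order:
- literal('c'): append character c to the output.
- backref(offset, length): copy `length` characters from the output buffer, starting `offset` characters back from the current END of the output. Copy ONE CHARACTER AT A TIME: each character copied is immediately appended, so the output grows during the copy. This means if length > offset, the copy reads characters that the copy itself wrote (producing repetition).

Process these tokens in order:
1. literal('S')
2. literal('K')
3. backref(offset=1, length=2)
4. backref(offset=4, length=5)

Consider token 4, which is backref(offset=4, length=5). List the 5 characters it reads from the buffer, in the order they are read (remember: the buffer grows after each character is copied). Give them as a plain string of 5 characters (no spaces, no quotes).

Answer: SKKKS

Derivation:
Token 1: literal('S'). Output: "S"
Token 2: literal('K'). Output: "SK"
Token 3: backref(off=1, len=2) (overlapping!). Copied 'KK' from pos 1. Output: "SKKK"
Token 4: backref(off=4, len=5). Buffer before: "SKKK" (len 4)
  byte 1: read out[0]='S', append. Buffer now: "SKKKS"
  byte 2: read out[1]='K', append. Buffer now: "SKKKSK"
  byte 3: read out[2]='K', append. Buffer now: "SKKKSKK"
  byte 4: read out[3]='K', append. Buffer now: "SKKKSKKK"
  byte 5: read out[4]='S', append. Buffer now: "SKKKSKKKS"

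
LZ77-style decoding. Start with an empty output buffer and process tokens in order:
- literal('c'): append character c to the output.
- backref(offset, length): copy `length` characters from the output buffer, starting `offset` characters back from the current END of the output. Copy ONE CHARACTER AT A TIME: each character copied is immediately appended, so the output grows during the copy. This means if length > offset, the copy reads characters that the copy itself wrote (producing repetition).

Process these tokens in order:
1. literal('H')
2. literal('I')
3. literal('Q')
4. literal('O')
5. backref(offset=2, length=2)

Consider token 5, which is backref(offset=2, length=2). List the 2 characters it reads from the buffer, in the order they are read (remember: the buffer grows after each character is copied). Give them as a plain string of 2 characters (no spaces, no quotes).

Token 1: literal('H'). Output: "H"
Token 2: literal('I'). Output: "HI"
Token 3: literal('Q'). Output: "HIQ"
Token 4: literal('O'). Output: "HIQO"
Token 5: backref(off=2, len=2). Buffer before: "HIQO" (len 4)
  byte 1: read out[2]='Q', append. Buffer now: "HIQOQ"
  byte 2: read out[3]='O', append. Buffer now: "HIQOQO"

Answer: QO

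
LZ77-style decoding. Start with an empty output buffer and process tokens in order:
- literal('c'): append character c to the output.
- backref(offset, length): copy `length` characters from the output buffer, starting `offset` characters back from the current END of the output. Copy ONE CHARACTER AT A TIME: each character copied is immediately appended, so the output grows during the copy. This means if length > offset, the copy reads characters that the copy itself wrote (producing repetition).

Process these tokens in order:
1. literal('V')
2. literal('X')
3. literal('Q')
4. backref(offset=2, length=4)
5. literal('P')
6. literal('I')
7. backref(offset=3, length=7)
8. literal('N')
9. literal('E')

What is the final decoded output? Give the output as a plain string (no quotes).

Token 1: literal('V'). Output: "V"
Token 2: literal('X'). Output: "VX"
Token 3: literal('Q'). Output: "VXQ"
Token 4: backref(off=2, len=4) (overlapping!). Copied 'XQXQ' from pos 1. Output: "VXQXQXQ"
Token 5: literal('P'). Output: "VXQXQXQP"
Token 6: literal('I'). Output: "VXQXQXQPI"
Token 7: backref(off=3, len=7) (overlapping!). Copied 'QPIQPIQ' from pos 6. Output: "VXQXQXQPIQPIQPIQ"
Token 8: literal('N'). Output: "VXQXQXQPIQPIQPIQN"
Token 9: literal('E'). Output: "VXQXQXQPIQPIQPIQNE"

Answer: VXQXQXQPIQPIQPIQNE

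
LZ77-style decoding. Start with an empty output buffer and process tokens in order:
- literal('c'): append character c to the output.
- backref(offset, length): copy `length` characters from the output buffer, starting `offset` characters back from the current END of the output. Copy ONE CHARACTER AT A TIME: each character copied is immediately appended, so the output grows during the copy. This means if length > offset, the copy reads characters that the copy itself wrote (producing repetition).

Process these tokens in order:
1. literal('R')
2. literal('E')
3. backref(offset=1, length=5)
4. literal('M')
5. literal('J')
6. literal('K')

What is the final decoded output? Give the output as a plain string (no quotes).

Token 1: literal('R'). Output: "R"
Token 2: literal('E'). Output: "RE"
Token 3: backref(off=1, len=5) (overlapping!). Copied 'EEEEE' from pos 1. Output: "REEEEEE"
Token 4: literal('M'). Output: "REEEEEEM"
Token 5: literal('J'). Output: "REEEEEEMJ"
Token 6: literal('K'). Output: "REEEEEEMJK"

Answer: REEEEEEMJK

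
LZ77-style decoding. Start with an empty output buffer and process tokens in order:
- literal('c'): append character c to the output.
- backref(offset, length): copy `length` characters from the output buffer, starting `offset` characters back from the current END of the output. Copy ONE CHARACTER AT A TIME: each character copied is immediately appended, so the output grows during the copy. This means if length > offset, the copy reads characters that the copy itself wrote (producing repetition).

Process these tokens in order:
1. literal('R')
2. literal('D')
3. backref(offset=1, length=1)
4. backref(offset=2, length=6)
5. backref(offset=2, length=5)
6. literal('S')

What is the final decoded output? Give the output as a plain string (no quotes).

Answer: RDDDDDDDDDDDDDS

Derivation:
Token 1: literal('R'). Output: "R"
Token 2: literal('D'). Output: "RD"
Token 3: backref(off=1, len=1). Copied 'D' from pos 1. Output: "RDD"
Token 4: backref(off=2, len=6) (overlapping!). Copied 'DDDDDD' from pos 1. Output: "RDDDDDDDD"
Token 5: backref(off=2, len=5) (overlapping!). Copied 'DDDDD' from pos 7. Output: "RDDDDDDDDDDDDD"
Token 6: literal('S'). Output: "RDDDDDDDDDDDDDS"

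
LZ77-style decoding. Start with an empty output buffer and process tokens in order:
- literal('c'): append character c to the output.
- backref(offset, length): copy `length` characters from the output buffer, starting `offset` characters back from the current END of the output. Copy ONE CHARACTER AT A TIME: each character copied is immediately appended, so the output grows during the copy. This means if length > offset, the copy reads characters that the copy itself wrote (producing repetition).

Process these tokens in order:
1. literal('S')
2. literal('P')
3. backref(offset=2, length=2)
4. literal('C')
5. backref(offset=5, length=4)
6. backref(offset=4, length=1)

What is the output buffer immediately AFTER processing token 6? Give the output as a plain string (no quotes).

Answer: SPSPCSPSPS

Derivation:
Token 1: literal('S'). Output: "S"
Token 2: literal('P'). Output: "SP"
Token 3: backref(off=2, len=2). Copied 'SP' from pos 0. Output: "SPSP"
Token 4: literal('C'). Output: "SPSPC"
Token 5: backref(off=5, len=4). Copied 'SPSP' from pos 0. Output: "SPSPCSPSP"
Token 6: backref(off=4, len=1). Copied 'S' from pos 5. Output: "SPSPCSPSPS"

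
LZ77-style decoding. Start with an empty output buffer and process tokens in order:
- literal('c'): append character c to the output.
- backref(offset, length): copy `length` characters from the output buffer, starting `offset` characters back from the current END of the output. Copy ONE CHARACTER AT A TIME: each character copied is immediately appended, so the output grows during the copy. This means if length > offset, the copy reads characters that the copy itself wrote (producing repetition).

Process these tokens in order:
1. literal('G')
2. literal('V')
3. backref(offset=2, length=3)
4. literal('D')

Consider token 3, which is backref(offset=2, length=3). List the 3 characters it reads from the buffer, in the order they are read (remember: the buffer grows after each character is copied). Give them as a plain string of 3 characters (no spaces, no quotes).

Answer: GVG

Derivation:
Token 1: literal('G'). Output: "G"
Token 2: literal('V'). Output: "GV"
Token 3: backref(off=2, len=3). Buffer before: "GV" (len 2)
  byte 1: read out[0]='G', append. Buffer now: "GVG"
  byte 2: read out[1]='V', append. Buffer now: "GVGV"
  byte 3: read out[2]='G', append. Buffer now: "GVGVG"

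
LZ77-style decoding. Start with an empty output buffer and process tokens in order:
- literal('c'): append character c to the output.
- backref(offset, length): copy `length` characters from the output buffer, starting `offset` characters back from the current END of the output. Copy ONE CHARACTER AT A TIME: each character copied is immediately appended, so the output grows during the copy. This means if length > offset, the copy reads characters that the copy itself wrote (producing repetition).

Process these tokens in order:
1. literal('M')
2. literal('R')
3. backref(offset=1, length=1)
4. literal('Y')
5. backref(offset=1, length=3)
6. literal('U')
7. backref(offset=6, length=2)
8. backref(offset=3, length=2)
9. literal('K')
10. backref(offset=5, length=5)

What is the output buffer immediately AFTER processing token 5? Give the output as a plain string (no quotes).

Answer: MRRYYYY

Derivation:
Token 1: literal('M'). Output: "M"
Token 2: literal('R'). Output: "MR"
Token 3: backref(off=1, len=1). Copied 'R' from pos 1. Output: "MRR"
Token 4: literal('Y'). Output: "MRRY"
Token 5: backref(off=1, len=3) (overlapping!). Copied 'YYY' from pos 3. Output: "MRRYYYY"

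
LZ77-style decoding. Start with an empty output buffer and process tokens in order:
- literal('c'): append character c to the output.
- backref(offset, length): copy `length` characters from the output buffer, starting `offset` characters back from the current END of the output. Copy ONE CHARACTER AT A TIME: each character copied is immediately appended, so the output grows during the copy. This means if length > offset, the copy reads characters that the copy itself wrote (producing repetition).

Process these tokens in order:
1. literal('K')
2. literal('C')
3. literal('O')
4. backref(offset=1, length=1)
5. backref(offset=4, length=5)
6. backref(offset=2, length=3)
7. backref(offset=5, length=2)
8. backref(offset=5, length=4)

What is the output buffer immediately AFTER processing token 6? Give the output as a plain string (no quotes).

Token 1: literal('K'). Output: "K"
Token 2: literal('C'). Output: "KC"
Token 3: literal('O'). Output: "KCO"
Token 4: backref(off=1, len=1). Copied 'O' from pos 2. Output: "KCOO"
Token 5: backref(off=4, len=5) (overlapping!). Copied 'KCOOK' from pos 0. Output: "KCOOKCOOK"
Token 6: backref(off=2, len=3) (overlapping!). Copied 'OKO' from pos 7. Output: "KCOOKCOOKOKO"

Answer: KCOOKCOOKOKO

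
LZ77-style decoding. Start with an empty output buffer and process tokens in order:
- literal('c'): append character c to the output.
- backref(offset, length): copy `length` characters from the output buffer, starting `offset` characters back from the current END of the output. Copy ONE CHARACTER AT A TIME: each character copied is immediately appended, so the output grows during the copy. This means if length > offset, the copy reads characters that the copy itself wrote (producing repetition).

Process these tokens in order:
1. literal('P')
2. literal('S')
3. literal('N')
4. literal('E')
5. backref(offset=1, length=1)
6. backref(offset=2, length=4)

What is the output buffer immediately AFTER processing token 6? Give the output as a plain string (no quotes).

Answer: PSNEEEEEE

Derivation:
Token 1: literal('P'). Output: "P"
Token 2: literal('S'). Output: "PS"
Token 3: literal('N'). Output: "PSN"
Token 4: literal('E'). Output: "PSNE"
Token 5: backref(off=1, len=1). Copied 'E' from pos 3. Output: "PSNEE"
Token 6: backref(off=2, len=4) (overlapping!). Copied 'EEEE' from pos 3. Output: "PSNEEEEEE"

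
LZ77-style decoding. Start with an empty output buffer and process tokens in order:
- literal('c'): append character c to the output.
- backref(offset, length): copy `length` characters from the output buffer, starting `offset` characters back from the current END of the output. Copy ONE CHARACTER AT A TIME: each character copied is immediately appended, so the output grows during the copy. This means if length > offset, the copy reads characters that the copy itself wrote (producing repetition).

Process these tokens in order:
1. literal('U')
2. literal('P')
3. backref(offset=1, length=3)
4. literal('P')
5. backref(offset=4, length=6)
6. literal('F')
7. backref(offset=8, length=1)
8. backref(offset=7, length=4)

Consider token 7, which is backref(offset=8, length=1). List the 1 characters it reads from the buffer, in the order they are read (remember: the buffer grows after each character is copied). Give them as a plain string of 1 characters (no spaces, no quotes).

Token 1: literal('U'). Output: "U"
Token 2: literal('P'). Output: "UP"
Token 3: backref(off=1, len=3) (overlapping!). Copied 'PPP' from pos 1. Output: "UPPPP"
Token 4: literal('P'). Output: "UPPPPP"
Token 5: backref(off=4, len=6) (overlapping!). Copied 'PPPPPP' from pos 2. Output: "UPPPPPPPPPPP"
Token 6: literal('F'). Output: "UPPPPPPPPPPPF"
Token 7: backref(off=8, len=1). Buffer before: "UPPPPPPPPPPPF" (len 13)
  byte 1: read out[5]='P', append. Buffer now: "UPPPPPPPPPPPFP"

Answer: P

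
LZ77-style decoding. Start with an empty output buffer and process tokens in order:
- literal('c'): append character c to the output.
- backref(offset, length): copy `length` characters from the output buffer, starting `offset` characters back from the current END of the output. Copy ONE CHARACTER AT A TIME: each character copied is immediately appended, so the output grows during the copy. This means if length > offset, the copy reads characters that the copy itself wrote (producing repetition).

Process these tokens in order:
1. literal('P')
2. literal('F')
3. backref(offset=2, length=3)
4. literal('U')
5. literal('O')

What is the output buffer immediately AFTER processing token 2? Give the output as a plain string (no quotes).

Answer: PF

Derivation:
Token 1: literal('P'). Output: "P"
Token 2: literal('F'). Output: "PF"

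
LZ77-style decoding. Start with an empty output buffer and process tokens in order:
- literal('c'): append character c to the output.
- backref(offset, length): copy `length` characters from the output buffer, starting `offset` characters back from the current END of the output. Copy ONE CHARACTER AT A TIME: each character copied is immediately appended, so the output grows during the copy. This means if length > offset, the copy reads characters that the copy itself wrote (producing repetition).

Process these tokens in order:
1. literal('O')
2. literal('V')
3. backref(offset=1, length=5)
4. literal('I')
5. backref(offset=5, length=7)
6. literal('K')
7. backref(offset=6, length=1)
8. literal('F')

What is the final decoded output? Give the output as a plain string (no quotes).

Answer: OVVVVVVIVVVVIVVKVF

Derivation:
Token 1: literal('O'). Output: "O"
Token 2: literal('V'). Output: "OV"
Token 3: backref(off=1, len=5) (overlapping!). Copied 'VVVVV' from pos 1. Output: "OVVVVVV"
Token 4: literal('I'). Output: "OVVVVVVI"
Token 5: backref(off=5, len=7) (overlapping!). Copied 'VVVVIVV' from pos 3. Output: "OVVVVVVIVVVVIVV"
Token 6: literal('K'). Output: "OVVVVVVIVVVVIVVK"
Token 7: backref(off=6, len=1). Copied 'V' from pos 10. Output: "OVVVVVVIVVVVIVVKV"
Token 8: literal('F'). Output: "OVVVVVVIVVVVIVVKVF"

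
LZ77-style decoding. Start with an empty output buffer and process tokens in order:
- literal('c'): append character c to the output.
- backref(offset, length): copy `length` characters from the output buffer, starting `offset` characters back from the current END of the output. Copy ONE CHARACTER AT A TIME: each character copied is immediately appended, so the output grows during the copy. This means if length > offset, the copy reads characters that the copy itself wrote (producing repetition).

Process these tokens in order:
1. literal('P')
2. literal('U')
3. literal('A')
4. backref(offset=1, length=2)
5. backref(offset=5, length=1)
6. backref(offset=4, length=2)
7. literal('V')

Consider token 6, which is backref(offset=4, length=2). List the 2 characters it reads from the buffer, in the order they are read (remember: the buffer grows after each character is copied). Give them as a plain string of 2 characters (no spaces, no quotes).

Token 1: literal('P'). Output: "P"
Token 2: literal('U'). Output: "PU"
Token 3: literal('A'). Output: "PUA"
Token 4: backref(off=1, len=2) (overlapping!). Copied 'AA' from pos 2. Output: "PUAAA"
Token 5: backref(off=5, len=1). Copied 'P' from pos 0. Output: "PUAAAP"
Token 6: backref(off=4, len=2). Buffer before: "PUAAAP" (len 6)
  byte 1: read out[2]='A', append. Buffer now: "PUAAAPA"
  byte 2: read out[3]='A', append. Buffer now: "PUAAAPAA"

Answer: AA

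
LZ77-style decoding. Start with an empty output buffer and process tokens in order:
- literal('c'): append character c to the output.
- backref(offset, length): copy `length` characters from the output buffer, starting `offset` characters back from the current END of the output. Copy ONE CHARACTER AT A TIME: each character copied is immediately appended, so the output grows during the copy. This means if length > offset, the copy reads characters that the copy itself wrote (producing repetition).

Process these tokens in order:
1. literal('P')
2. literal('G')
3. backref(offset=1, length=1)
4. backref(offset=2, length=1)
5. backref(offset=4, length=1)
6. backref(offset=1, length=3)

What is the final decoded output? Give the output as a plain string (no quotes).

Token 1: literal('P'). Output: "P"
Token 2: literal('G'). Output: "PG"
Token 3: backref(off=1, len=1). Copied 'G' from pos 1. Output: "PGG"
Token 4: backref(off=2, len=1). Copied 'G' from pos 1. Output: "PGGG"
Token 5: backref(off=4, len=1). Copied 'P' from pos 0. Output: "PGGGP"
Token 6: backref(off=1, len=3) (overlapping!). Copied 'PPP' from pos 4. Output: "PGGGPPPP"

Answer: PGGGPPPP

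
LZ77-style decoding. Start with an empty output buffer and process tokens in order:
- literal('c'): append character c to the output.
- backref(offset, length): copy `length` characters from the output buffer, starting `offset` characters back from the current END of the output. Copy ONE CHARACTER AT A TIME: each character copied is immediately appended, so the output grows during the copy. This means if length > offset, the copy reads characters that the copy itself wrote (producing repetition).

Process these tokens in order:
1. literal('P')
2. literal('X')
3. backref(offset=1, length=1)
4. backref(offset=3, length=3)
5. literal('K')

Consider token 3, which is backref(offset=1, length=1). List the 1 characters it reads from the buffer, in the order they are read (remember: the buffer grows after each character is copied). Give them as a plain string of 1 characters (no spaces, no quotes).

Answer: X

Derivation:
Token 1: literal('P'). Output: "P"
Token 2: literal('X'). Output: "PX"
Token 3: backref(off=1, len=1). Buffer before: "PX" (len 2)
  byte 1: read out[1]='X', append. Buffer now: "PXX"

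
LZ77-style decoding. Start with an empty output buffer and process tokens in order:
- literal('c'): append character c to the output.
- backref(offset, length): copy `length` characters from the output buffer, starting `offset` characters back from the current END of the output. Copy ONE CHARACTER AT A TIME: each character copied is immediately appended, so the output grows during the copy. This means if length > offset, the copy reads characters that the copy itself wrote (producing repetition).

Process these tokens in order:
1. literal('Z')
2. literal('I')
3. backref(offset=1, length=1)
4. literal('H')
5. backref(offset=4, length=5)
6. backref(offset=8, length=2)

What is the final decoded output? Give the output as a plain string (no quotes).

Answer: ZIIHZIIHZII

Derivation:
Token 1: literal('Z'). Output: "Z"
Token 2: literal('I'). Output: "ZI"
Token 3: backref(off=1, len=1). Copied 'I' from pos 1. Output: "ZII"
Token 4: literal('H'). Output: "ZIIH"
Token 5: backref(off=4, len=5) (overlapping!). Copied 'ZIIHZ' from pos 0. Output: "ZIIHZIIHZ"
Token 6: backref(off=8, len=2). Copied 'II' from pos 1. Output: "ZIIHZIIHZII"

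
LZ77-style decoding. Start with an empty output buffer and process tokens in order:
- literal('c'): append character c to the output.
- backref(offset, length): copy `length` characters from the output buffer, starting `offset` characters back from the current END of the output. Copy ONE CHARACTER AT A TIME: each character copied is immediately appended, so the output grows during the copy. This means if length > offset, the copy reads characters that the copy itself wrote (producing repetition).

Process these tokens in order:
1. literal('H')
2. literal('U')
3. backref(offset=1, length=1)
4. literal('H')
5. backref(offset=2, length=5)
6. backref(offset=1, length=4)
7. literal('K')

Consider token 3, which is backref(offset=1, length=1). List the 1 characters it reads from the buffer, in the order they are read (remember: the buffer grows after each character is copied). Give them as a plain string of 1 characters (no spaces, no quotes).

Token 1: literal('H'). Output: "H"
Token 2: literal('U'). Output: "HU"
Token 3: backref(off=1, len=1). Buffer before: "HU" (len 2)
  byte 1: read out[1]='U', append. Buffer now: "HUU"

Answer: U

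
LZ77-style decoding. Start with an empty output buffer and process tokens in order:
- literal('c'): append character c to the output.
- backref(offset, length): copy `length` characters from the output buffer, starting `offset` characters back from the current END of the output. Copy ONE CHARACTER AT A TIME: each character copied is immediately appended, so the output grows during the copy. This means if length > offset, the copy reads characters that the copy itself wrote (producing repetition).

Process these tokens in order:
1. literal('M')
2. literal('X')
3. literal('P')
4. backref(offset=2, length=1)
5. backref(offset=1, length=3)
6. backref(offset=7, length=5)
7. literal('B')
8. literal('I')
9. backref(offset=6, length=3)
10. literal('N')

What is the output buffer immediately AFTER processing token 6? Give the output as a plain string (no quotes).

Token 1: literal('M'). Output: "M"
Token 2: literal('X'). Output: "MX"
Token 3: literal('P'). Output: "MXP"
Token 4: backref(off=2, len=1). Copied 'X' from pos 1. Output: "MXPX"
Token 5: backref(off=1, len=3) (overlapping!). Copied 'XXX' from pos 3. Output: "MXPXXXX"
Token 6: backref(off=7, len=5). Copied 'MXPXX' from pos 0. Output: "MXPXXXXMXPXX"

Answer: MXPXXXXMXPXX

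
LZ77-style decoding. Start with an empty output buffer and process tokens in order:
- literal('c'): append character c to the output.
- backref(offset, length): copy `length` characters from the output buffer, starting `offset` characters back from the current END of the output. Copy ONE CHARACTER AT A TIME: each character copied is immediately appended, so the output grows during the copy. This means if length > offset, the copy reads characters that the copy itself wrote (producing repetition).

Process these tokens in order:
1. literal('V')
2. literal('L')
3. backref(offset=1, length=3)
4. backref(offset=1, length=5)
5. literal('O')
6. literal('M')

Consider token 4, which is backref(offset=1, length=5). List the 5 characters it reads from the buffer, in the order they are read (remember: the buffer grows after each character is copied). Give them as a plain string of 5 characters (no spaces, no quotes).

Answer: LLLLL

Derivation:
Token 1: literal('V'). Output: "V"
Token 2: literal('L'). Output: "VL"
Token 3: backref(off=1, len=3) (overlapping!). Copied 'LLL' from pos 1. Output: "VLLLL"
Token 4: backref(off=1, len=5). Buffer before: "VLLLL" (len 5)
  byte 1: read out[4]='L', append. Buffer now: "VLLLLL"
  byte 2: read out[5]='L', append. Buffer now: "VLLLLLL"
  byte 3: read out[6]='L', append. Buffer now: "VLLLLLLL"
  byte 4: read out[7]='L', append. Buffer now: "VLLLLLLLL"
  byte 5: read out[8]='L', append. Buffer now: "VLLLLLLLLL"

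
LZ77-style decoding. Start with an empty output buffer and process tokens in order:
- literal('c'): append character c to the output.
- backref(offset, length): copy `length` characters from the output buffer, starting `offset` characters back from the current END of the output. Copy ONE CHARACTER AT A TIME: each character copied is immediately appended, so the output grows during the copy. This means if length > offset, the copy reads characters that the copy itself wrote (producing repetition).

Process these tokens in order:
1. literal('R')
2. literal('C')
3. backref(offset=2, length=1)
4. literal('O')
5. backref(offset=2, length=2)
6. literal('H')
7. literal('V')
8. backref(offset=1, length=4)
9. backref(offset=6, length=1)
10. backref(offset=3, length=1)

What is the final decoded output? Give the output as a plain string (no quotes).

Token 1: literal('R'). Output: "R"
Token 2: literal('C'). Output: "RC"
Token 3: backref(off=2, len=1). Copied 'R' from pos 0. Output: "RCR"
Token 4: literal('O'). Output: "RCRO"
Token 5: backref(off=2, len=2). Copied 'RO' from pos 2. Output: "RCRORO"
Token 6: literal('H'). Output: "RCROROH"
Token 7: literal('V'). Output: "RCROROHV"
Token 8: backref(off=1, len=4) (overlapping!). Copied 'VVVV' from pos 7. Output: "RCROROHVVVVV"
Token 9: backref(off=6, len=1). Copied 'H' from pos 6. Output: "RCROROHVVVVVH"
Token 10: backref(off=3, len=1). Copied 'V' from pos 10. Output: "RCROROHVVVVVHV"

Answer: RCROROHVVVVVHV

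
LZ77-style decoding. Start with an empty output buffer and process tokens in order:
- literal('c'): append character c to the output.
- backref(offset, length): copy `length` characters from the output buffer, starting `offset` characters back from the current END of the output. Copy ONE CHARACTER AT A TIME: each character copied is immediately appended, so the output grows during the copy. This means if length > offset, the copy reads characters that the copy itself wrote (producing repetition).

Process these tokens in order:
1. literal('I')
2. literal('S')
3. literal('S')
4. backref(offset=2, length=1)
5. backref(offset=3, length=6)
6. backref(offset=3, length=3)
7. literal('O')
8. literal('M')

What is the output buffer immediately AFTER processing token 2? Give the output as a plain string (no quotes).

Token 1: literal('I'). Output: "I"
Token 2: literal('S'). Output: "IS"

Answer: IS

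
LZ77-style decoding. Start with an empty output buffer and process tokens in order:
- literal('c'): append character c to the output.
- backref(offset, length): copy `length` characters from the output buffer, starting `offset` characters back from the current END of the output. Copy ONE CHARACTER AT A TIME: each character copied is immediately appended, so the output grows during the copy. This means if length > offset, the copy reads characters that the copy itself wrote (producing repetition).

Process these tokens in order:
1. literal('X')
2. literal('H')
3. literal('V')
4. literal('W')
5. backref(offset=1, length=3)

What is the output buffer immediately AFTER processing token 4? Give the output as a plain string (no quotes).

Token 1: literal('X'). Output: "X"
Token 2: literal('H'). Output: "XH"
Token 3: literal('V'). Output: "XHV"
Token 4: literal('W'). Output: "XHVW"

Answer: XHVW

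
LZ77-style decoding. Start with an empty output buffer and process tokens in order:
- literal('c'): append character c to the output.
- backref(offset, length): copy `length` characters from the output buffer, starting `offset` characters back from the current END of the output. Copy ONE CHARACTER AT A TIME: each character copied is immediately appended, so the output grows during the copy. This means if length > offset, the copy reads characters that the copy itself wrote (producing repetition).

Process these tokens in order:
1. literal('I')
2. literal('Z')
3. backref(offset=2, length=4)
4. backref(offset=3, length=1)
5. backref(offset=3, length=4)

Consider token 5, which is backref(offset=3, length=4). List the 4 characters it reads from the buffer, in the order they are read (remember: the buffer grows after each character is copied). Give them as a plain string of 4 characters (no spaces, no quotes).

Token 1: literal('I'). Output: "I"
Token 2: literal('Z'). Output: "IZ"
Token 3: backref(off=2, len=4) (overlapping!). Copied 'IZIZ' from pos 0. Output: "IZIZIZ"
Token 4: backref(off=3, len=1). Copied 'Z' from pos 3. Output: "IZIZIZZ"
Token 5: backref(off=3, len=4). Buffer before: "IZIZIZZ" (len 7)
  byte 1: read out[4]='I', append. Buffer now: "IZIZIZZI"
  byte 2: read out[5]='Z', append. Buffer now: "IZIZIZZIZ"
  byte 3: read out[6]='Z', append. Buffer now: "IZIZIZZIZZ"
  byte 4: read out[7]='I', append. Buffer now: "IZIZIZZIZZI"

Answer: IZZI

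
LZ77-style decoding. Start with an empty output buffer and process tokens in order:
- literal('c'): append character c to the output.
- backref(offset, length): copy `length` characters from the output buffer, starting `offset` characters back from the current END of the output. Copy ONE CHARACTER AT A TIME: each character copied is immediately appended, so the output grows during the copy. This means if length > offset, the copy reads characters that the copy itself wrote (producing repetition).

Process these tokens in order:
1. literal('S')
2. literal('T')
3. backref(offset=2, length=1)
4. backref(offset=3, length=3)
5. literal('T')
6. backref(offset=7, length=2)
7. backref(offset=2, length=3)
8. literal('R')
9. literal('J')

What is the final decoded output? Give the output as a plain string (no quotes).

Answer: STSSTSTSTSTSRJ

Derivation:
Token 1: literal('S'). Output: "S"
Token 2: literal('T'). Output: "ST"
Token 3: backref(off=2, len=1). Copied 'S' from pos 0. Output: "STS"
Token 4: backref(off=3, len=3). Copied 'STS' from pos 0. Output: "STSSTS"
Token 5: literal('T'). Output: "STSSTST"
Token 6: backref(off=7, len=2). Copied 'ST' from pos 0. Output: "STSSTSTST"
Token 7: backref(off=2, len=3) (overlapping!). Copied 'STS' from pos 7. Output: "STSSTSTSTSTS"
Token 8: literal('R'). Output: "STSSTSTSTSTSR"
Token 9: literal('J'). Output: "STSSTSTSTSTSRJ"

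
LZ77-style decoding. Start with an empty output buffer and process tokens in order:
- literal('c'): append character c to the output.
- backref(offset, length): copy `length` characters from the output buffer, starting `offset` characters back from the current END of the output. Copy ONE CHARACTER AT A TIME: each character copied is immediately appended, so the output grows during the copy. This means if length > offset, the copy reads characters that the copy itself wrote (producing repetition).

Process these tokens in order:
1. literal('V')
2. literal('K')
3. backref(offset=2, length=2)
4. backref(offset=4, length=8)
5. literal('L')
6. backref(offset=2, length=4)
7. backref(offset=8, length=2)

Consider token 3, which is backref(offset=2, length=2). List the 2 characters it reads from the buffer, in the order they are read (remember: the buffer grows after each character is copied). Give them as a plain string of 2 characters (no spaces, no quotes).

Answer: VK

Derivation:
Token 1: literal('V'). Output: "V"
Token 2: literal('K'). Output: "VK"
Token 3: backref(off=2, len=2). Buffer before: "VK" (len 2)
  byte 1: read out[0]='V', append. Buffer now: "VKV"
  byte 2: read out[1]='K', append. Buffer now: "VKVK"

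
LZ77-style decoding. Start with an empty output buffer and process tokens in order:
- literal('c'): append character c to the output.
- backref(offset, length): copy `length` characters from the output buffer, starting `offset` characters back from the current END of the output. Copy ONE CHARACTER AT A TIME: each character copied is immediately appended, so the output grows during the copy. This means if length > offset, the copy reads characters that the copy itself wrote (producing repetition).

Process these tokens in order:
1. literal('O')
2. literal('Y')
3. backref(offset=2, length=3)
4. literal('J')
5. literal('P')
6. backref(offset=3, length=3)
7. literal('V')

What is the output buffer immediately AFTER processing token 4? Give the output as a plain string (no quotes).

Answer: OYOYOJ

Derivation:
Token 1: literal('O'). Output: "O"
Token 2: literal('Y'). Output: "OY"
Token 3: backref(off=2, len=3) (overlapping!). Copied 'OYO' from pos 0. Output: "OYOYO"
Token 4: literal('J'). Output: "OYOYOJ"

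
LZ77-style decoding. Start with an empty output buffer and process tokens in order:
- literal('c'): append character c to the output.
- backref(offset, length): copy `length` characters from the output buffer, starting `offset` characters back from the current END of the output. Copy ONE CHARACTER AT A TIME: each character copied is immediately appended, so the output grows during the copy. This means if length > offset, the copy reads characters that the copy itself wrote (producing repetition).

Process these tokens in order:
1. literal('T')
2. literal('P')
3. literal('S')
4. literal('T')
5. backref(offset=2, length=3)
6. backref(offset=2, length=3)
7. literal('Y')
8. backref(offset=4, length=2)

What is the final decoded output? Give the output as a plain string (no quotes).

Token 1: literal('T'). Output: "T"
Token 2: literal('P'). Output: "TP"
Token 3: literal('S'). Output: "TPS"
Token 4: literal('T'). Output: "TPST"
Token 5: backref(off=2, len=3) (overlapping!). Copied 'STS' from pos 2. Output: "TPSTSTS"
Token 6: backref(off=2, len=3) (overlapping!). Copied 'TST' from pos 5. Output: "TPSTSTSTST"
Token 7: literal('Y'). Output: "TPSTSTSTSTY"
Token 8: backref(off=4, len=2). Copied 'TS' from pos 7. Output: "TPSTSTSTSTYTS"

Answer: TPSTSTSTSTYTS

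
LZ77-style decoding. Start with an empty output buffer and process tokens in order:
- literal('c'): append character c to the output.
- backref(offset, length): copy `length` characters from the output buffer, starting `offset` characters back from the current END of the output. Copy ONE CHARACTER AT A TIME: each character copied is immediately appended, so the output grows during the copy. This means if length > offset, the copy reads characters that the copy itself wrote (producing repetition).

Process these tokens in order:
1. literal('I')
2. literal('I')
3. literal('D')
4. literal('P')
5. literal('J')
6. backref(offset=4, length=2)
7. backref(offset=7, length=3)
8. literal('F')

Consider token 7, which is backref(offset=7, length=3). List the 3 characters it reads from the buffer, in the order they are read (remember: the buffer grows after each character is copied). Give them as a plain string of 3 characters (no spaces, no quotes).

Answer: IID

Derivation:
Token 1: literal('I'). Output: "I"
Token 2: literal('I'). Output: "II"
Token 3: literal('D'). Output: "IID"
Token 4: literal('P'). Output: "IIDP"
Token 5: literal('J'). Output: "IIDPJ"
Token 6: backref(off=4, len=2). Copied 'ID' from pos 1. Output: "IIDPJID"
Token 7: backref(off=7, len=3). Buffer before: "IIDPJID" (len 7)
  byte 1: read out[0]='I', append. Buffer now: "IIDPJIDI"
  byte 2: read out[1]='I', append. Buffer now: "IIDPJIDII"
  byte 3: read out[2]='D', append. Buffer now: "IIDPJIDIID"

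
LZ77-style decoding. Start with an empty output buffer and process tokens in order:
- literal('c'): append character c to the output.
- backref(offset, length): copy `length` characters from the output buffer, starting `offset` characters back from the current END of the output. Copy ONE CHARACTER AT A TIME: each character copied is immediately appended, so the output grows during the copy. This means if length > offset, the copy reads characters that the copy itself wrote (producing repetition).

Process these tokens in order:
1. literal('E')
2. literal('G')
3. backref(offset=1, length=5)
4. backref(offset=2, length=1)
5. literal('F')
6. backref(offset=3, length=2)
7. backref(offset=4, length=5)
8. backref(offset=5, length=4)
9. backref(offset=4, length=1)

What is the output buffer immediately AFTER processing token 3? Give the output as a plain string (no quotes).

Answer: EGGGGGG

Derivation:
Token 1: literal('E'). Output: "E"
Token 2: literal('G'). Output: "EG"
Token 3: backref(off=1, len=5) (overlapping!). Copied 'GGGGG' from pos 1. Output: "EGGGGGG"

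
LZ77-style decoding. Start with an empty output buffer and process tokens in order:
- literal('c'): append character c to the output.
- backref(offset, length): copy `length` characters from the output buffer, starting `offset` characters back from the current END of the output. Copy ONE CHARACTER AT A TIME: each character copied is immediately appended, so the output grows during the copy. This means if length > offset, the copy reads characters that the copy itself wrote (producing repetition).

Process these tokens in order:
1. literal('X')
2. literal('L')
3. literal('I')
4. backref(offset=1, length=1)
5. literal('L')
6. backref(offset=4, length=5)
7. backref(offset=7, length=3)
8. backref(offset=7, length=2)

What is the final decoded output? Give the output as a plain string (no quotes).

Answer: XLIILLIILLILLII

Derivation:
Token 1: literal('X'). Output: "X"
Token 2: literal('L'). Output: "XL"
Token 3: literal('I'). Output: "XLI"
Token 4: backref(off=1, len=1). Copied 'I' from pos 2. Output: "XLII"
Token 5: literal('L'). Output: "XLIIL"
Token 6: backref(off=4, len=5) (overlapping!). Copied 'LIILL' from pos 1. Output: "XLIILLIILL"
Token 7: backref(off=7, len=3). Copied 'ILL' from pos 3. Output: "XLIILLIILLILL"
Token 8: backref(off=7, len=2). Copied 'II' from pos 6. Output: "XLIILLIILLILLII"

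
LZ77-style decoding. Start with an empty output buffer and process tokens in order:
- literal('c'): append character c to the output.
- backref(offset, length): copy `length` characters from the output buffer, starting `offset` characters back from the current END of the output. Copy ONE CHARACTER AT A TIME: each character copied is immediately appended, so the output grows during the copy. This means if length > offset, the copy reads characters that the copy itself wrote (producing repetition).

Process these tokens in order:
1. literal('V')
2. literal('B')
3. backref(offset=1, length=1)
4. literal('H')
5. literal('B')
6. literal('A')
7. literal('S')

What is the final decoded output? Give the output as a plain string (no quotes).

Answer: VBBHBAS

Derivation:
Token 1: literal('V'). Output: "V"
Token 2: literal('B'). Output: "VB"
Token 3: backref(off=1, len=1). Copied 'B' from pos 1. Output: "VBB"
Token 4: literal('H'). Output: "VBBH"
Token 5: literal('B'). Output: "VBBHB"
Token 6: literal('A'). Output: "VBBHBA"
Token 7: literal('S'). Output: "VBBHBAS"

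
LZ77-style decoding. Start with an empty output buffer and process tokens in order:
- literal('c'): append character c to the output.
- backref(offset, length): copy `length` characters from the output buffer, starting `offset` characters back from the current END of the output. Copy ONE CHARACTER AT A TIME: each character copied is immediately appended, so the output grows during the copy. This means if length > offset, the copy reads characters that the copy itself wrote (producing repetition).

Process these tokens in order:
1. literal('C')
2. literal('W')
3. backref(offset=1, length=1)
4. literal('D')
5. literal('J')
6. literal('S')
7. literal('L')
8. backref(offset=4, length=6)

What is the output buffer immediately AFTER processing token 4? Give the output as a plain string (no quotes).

Answer: CWWD

Derivation:
Token 1: literal('C'). Output: "C"
Token 2: literal('W'). Output: "CW"
Token 3: backref(off=1, len=1). Copied 'W' from pos 1. Output: "CWW"
Token 4: literal('D'). Output: "CWWD"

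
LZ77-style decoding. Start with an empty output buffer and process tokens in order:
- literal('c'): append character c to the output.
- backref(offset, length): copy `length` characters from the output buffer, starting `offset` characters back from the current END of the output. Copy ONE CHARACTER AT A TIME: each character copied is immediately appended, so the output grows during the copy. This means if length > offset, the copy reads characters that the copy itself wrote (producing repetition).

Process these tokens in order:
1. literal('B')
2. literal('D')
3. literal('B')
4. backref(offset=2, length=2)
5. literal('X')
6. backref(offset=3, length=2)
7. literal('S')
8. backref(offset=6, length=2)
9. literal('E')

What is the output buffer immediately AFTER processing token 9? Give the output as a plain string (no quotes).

Token 1: literal('B'). Output: "B"
Token 2: literal('D'). Output: "BD"
Token 3: literal('B'). Output: "BDB"
Token 4: backref(off=2, len=2). Copied 'DB' from pos 1. Output: "BDBDB"
Token 5: literal('X'). Output: "BDBDBX"
Token 6: backref(off=3, len=2). Copied 'DB' from pos 3. Output: "BDBDBXDB"
Token 7: literal('S'). Output: "BDBDBXDBS"
Token 8: backref(off=6, len=2). Copied 'DB' from pos 3. Output: "BDBDBXDBSDB"
Token 9: literal('E'). Output: "BDBDBXDBSDBE"

Answer: BDBDBXDBSDBE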